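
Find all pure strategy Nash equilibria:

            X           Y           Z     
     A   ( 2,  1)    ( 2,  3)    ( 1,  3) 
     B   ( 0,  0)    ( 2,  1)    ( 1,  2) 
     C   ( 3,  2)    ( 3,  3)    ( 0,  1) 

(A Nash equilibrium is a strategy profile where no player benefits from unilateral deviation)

Nash equilibrium: (A, Z), (B, Z), (C, Y)

Work:
Best responses:
  P1 vs X: payoffs [2, 0, 3] → best response C (payoff 3)
  P1 vs Y: payoffs [2, 2, 3] → best response C (payoff 3)
  P1 vs Z: payoffs [1, 1, 0] → best response A/B (payoff 1)
  P2 vs A: payoffs [1, 3, 3] → best response Y/Z (payoff 3)
  P2 vs B: payoffs [0, 1, 2] → best response Z (payoff 2)
  P2 vs C: payoffs [2, 3, 1] → best response Y (payoff 3)
Mutual best responses: (A,Z), (B,Z), (C,Y) → Nash equilibria.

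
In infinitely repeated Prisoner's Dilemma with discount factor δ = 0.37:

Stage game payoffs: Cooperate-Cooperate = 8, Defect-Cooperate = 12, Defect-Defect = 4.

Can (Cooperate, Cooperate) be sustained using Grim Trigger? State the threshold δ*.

δ* = 0.5; since δ = 0.37 < 0.5, cooperation cannot be sustained

Work:
For Grim Trigger:
Cooperate forever: 8/(1-δ)
Defect then punished: 12 + 4·δ/(1-δ)
Need: 8/(1-δ) ≥ 12 + 4·δ/(1-δ)
Solving: δ ≥ (T-R)/(T-P) = (12-8)/(12-4) = 0.5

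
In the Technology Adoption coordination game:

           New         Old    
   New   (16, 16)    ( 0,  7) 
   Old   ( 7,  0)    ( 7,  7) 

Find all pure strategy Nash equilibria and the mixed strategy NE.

Pure NE: (New, New) and (Old, Old); Mixed NE: p = 0.4375, q = 0.4375

Work:
Check pure NE:
(New, New): (16, 16) - no unilateral deviation beneficial
(Old, Old): (7, 7) - no unilateral deviation beneficial
Mixed NE: P1 plays New with p = 0.4375, P2 plays New with q = 0.4375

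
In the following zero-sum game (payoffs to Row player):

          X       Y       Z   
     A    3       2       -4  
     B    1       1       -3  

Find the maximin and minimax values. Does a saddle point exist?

Maximin = -3, Minimax = -3, Saddle: True

Work:
Row minimums: [-4, -3] → maximin = -3
Column maximums: [3, 2, -3] → minimax = -3
Saddle point exists! Game value = -3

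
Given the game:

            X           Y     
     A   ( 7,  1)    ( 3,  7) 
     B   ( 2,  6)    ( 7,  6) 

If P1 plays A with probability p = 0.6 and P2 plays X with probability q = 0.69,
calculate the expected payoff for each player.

E[P1] = 4.876, E[P2] = 4.116

Work:
E[P1] = p·q·π₁(A,X) + p·(1-q)·π₁(A,Y) + (1-p)·q·π₁(B,X) + (1-p)·(1-q)·π₁(B,Y)
= 0.6·0.69·7 + 0.6·0.31·3 + 0.4·0.69·2 + 0.4·0.31·7
= 4.876

E[P2] = 4.116 (similar calculation)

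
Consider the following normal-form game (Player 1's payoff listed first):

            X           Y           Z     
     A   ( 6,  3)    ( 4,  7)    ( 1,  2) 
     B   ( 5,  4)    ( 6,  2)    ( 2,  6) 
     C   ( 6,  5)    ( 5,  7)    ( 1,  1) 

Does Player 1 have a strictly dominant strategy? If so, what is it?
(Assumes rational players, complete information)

No strictly dominant strategy exists for Player 1

Work:
A strategy strictly dominates another if it gives a strictly higher payoff against every opponent action. Compare each pair of P1's strategies column-by-column:
  A vs B: [6 vs 5, 4 vs 6, 1 vs 2] → A does not strictly dominate B (column Y: 4 ≤ 6)
  A vs C: [6 vs 6, 4 vs 5, 1 vs 1] → A does not strictly dominate C (column X: 6 ≤ 6)
  B vs A: [5 vs 6, 6 vs 4, 2 vs 1] → B does not strictly dominate A (column X: 5 ≤ 6)
  B vs C: [5 vs 6, 6 vs 5, 2 vs 1] → B does not strictly dominate C (column X: 5 ≤ 6)
  C vs A: [6 vs 6, 5 vs 4, 1 vs 1] → C does not strictly dominate A (column X: 6 ≤ 6)
  C vs B: [6 vs 5, 5 vs 6, 1 vs 2] → C does not strictly dominate B (column Y: 5 ≤ 6)
No single strategy strictly dominates all others → no strictly dominant strategy.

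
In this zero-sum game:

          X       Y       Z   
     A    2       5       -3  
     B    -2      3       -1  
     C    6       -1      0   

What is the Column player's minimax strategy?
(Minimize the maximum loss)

Column should play Z, value = 0

Work:
Column player minimizes Row's maximum payoff:
Column X: max payoff to Row = 6
Column Y: max payoff to Row = 5
Column Z: max payoff to Row = 0
Minimum is 0, achieved by column Z.
Minimax strategy: Z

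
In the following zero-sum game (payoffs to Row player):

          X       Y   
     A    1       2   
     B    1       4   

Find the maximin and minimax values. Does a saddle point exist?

Maximin = 1, Minimax = 1, Saddle: True

Work:
Row minimums: [1, 1] → maximin = 1
Column maximums: [1, 4] → minimax = 1
Saddle point exists! Game value = 1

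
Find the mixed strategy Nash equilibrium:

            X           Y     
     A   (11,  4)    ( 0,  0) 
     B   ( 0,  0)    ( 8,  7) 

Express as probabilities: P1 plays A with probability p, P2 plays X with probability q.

p = 0.6364, q = 0.4211

Work:
Find probabilities that make opponent indifferent:
P2 chooses q to make P1 indifferent between A and B
P1 chooses p to make P2 indifferent between X and Y
Mixed NE: P1 plays (A: 0.6364, B: 0.3636), P2 plays (X: 0.4211, Y: 0.5789)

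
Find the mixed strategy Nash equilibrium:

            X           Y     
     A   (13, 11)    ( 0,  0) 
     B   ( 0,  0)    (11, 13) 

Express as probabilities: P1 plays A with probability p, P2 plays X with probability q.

p = 0.5417, q = 0.4583

Work:
Find probabilities that make opponent indifferent:
P2 chooses q to make P1 indifferent between A and B
P1 chooses p to make P2 indifferent between X and Y
Mixed NE: P1 plays (A: 0.5417, B: 0.4583), P2 plays (X: 0.4583, Y: 0.5417)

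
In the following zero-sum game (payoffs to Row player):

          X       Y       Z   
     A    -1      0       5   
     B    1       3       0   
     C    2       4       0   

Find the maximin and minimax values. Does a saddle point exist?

Maximin = 0, Minimax = 2, Saddle: False

Work:
Row minimums: [-1, 0, 0] → maximin = 0
Column maximums: [2, 4, 5] → minimax = 2
No saddle point (maximin ≠ minimax). Mixed strategy needed.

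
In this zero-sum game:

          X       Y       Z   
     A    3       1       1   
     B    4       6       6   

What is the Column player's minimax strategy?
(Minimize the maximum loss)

Column should play X, value = 4

Work:
Column player minimizes Row's maximum payoff:
Column X: max payoff to Row = 4
Column Y: max payoff to Row = 6
Column Z: max payoff to Row = 6
Minimum is 4, achieved by column X.
Minimax strategy: X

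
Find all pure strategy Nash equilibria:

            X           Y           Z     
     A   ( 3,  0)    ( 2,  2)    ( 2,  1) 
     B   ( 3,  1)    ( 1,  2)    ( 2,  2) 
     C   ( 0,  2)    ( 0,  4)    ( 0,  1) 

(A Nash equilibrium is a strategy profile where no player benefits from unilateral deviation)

Nash equilibrium: (A, Y), (B, Z)

Work:
Best responses:
  P1 vs X: payoffs [3, 3, 0] → best response A/B (payoff 3)
  P1 vs Y: payoffs [2, 1, 0] → best response A (payoff 2)
  P1 vs Z: payoffs [2, 2, 0] → best response A/B (payoff 2)
  P2 vs A: payoffs [0, 2, 1] → best response Y (payoff 2)
  P2 vs B: payoffs [1, 2, 2] → best response Y/Z (payoff 2)
  P2 vs C: payoffs [2, 4, 1] → best response Y (payoff 4)
Mutual best responses: (A,Y), (B,Z) → Nash equilibria.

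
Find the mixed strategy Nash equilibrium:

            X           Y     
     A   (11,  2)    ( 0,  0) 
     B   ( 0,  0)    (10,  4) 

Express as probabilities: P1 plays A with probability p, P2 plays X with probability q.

p = 0.6667, q = 0.4762

Work:
Find probabilities that make opponent indifferent:
P2 chooses q to make P1 indifferent between A and B
P1 chooses p to make P2 indifferent between X and Y
Mixed NE: P1 plays (A: 0.6667, B: 0.3333), P2 plays (X: 0.4762, Y: 0.5238)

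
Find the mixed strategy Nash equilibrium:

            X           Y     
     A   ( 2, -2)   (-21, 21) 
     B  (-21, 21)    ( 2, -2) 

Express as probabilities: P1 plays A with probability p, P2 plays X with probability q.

p = 0.5, q = 0.5

Work:
Find probabilities that make opponent indifferent:
P2 chooses q to make P1 indifferent between A and B
P1 chooses p to make P2 indifferent between X and Y
Mixed NE: P1 plays (A: 0.5, B: 0.5), P2 plays (X: 0.5, Y: 0.5)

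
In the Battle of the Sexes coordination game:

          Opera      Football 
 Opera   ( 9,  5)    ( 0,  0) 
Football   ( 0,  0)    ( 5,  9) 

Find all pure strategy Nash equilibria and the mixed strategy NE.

Pure NE: (Opera, Opera) and (Football, Football); Mixed NE: p = 0.6429, q = 0.3571

Work:
Check pure NE:
(Opera, Opera): (9, 5) - no unilateral deviation beneficial
(Football, Football): (5, 9) - no unilateral deviation beneficial
Mixed NE: P1 plays Opera with p = 0.6429, P2 plays Opera with q = 0.3571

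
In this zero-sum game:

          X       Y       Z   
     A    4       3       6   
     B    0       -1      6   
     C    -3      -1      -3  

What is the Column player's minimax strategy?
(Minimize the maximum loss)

Column should play Y, value = 3

Work:
Column player minimizes Row's maximum payoff:
Column X: max payoff to Row = 4
Column Y: max payoff to Row = 3
Column Z: max payoff to Row = 6
Minimum is 3, achieved by column Y.
Minimax strategy: Y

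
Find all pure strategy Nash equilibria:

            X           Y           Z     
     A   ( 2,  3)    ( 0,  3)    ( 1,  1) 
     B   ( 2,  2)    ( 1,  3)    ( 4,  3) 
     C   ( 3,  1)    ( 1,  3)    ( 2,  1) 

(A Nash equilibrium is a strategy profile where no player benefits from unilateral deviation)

Nash equilibrium: (B, Y), (B, Z), (C, Y)

Work:
Best responses:
  P1 vs X: payoffs [2, 2, 3] → best response C (payoff 3)
  P1 vs Y: payoffs [0, 1, 1] → best response B/C (payoff 1)
  P1 vs Z: payoffs [1, 4, 2] → best response B (payoff 4)
  P2 vs A: payoffs [3, 3, 1] → best response X/Y (payoff 3)
  P2 vs B: payoffs [2, 3, 3] → best response Y/Z (payoff 3)
  P2 vs C: payoffs [1, 3, 1] → best response Y (payoff 3)
Mutual best responses: (B,Y), (B,Z), (C,Y) → Nash equilibria.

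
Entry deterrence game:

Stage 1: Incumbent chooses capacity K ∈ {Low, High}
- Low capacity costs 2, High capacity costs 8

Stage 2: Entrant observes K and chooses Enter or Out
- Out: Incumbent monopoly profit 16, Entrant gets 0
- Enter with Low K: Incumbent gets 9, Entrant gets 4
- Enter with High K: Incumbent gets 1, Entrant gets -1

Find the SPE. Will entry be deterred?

SPE: (High, Enter|Low, Out|High); Entry deterred. Incumbent net profit = 8

Work:
After Low K: Entrant enters (4 > 0)
After High K: Entrant stays out (-1 < 0)
Incumbent: Low → 9−2=7, High → 16−8=8
Incumbent chooses High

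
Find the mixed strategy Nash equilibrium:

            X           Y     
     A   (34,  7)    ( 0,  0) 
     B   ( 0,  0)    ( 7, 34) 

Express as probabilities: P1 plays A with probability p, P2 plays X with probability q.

p = 0.8293, q = 0.1707

Work:
Find probabilities that make opponent indifferent:
P2 chooses q to make P1 indifferent between A and B
P1 chooses p to make P2 indifferent between X and Y
Mixed NE: P1 plays (A: 0.8293, B: 0.1707), P2 plays (X: 0.1707, Y: 0.8293)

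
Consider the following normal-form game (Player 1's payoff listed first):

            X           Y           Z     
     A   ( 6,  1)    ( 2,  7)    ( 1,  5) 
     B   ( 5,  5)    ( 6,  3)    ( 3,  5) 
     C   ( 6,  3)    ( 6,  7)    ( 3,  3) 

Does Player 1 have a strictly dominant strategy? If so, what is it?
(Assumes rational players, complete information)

No strictly dominant strategy exists for Player 1

Work:
A strategy strictly dominates another if it gives a strictly higher payoff against every opponent action. Compare each pair of P1's strategies column-by-column:
  A vs B: [6 vs 5, 2 vs 6, 1 vs 3] → A does not strictly dominate B (column Y: 2 ≤ 6)
  A vs C: [6 vs 6, 2 vs 6, 1 vs 3] → A does not strictly dominate C (column X: 6 ≤ 6)
  B vs A: [5 vs 6, 6 vs 2, 3 vs 1] → B does not strictly dominate A (column X: 5 ≤ 6)
  B vs C: [5 vs 6, 6 vs 6, 3 vs 3] → B does not strictly dominate C (column X: 5 ≤ 6)
  C vs A: [6 vs 6, 6 vs 2, 3 vs 1] → C does not strictly dominate A (column X: 6 ≤ 6)
  C vs B: [6 vs 5, 6 vs 6, 3 vs 3] → C does not strictly dominate B (column Y: 6 ≤ 6)
No single strategy strictly dominates all others → no strictly dominant strategy.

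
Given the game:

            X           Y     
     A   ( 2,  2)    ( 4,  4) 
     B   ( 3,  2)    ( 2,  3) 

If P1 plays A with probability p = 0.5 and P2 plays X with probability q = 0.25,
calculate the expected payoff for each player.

E[P1] = 2.875, E[P2] = 3.125

Work:
E[P1] = p·q·π₁(A,X) + p·(1-q)·π₁(A,Y) + (1-p)·q·π₁(B,X) + (1-p)·(1-q)·π₁(B,Y)
= 0.5·0.25·2 + 0.5·0.75·4 + 0.5·0.25·3 + 0.5·0.75·2
= 2.875

E[P2] = 3.125 (similar calculation)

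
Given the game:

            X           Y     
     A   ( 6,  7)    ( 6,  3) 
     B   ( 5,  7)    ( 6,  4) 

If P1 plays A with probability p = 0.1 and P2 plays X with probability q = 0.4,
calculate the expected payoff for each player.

E[P1] = 5.64, E[P2] = 5.14

Work:
E[P1] = p·q·π₁(A,X) + p·(1-q)·π₁(A,Y) + (1-p)·q·π₁(B,X) + (1-p)·(1-q)·π₁(B,Y)
= 0.1·0.4·6 + 0.1·0.6·6 + 0.9·0.4·5 + 0.9·0.6·6
= 5.64

E[P2] = 5.14 (similar calculation)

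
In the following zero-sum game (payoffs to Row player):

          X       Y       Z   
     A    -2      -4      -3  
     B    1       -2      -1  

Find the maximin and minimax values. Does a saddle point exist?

Maximin = -2, Minimax = -2, Saddle: True

Work:
Row minimums: [-4, -2] → maximin = -2
Column maximums: [1, -2, -1] → minimax = -2
Saddle point exists! Game value = -2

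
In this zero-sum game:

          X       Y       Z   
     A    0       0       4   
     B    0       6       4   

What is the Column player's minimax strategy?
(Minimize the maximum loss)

Column should play X, value = 0

Work:
Column player minimizes Row's maximum payoff:
Column X: max payoff to Row = 0
Column Y: max payoff to Row = 6
Column Z: max payoff to Row = 4
Minimum is 0, achieved by column X.
Minimax strategy: X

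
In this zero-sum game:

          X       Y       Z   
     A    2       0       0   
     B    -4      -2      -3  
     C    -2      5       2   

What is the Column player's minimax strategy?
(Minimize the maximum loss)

Column should play X or Z (all achieve the minimum), value = 2

Work:
Column player minimizes Row's maximum payoff:
Column X: max payoff to Row = 2
Column Y: max payoff to Row = 5
Column Z: max payoff to Row = 2
Minimum is 2, achieved by columns X, Z (tied).
Each of X or Z is a minimax strategy.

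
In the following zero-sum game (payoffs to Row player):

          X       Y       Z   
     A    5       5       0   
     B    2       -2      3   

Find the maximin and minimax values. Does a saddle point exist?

Maximin = 0, Minimax = 3, Saddle: False

Work:
Row minimums: [0, -2] → maximin = 0
Column maximums: [5, 5, 3] → minimax = 3
No saddle point (maximin ≠ minimax). Mixed strategy needed.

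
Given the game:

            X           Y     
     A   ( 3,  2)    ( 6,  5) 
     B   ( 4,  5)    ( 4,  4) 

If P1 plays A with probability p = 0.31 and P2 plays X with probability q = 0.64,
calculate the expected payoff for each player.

E[P1] = 4.0248, E[P2] = 4.1564

Work:
E[P1] = p·q·π₁(A,X) + p·(1-q)·π₁(A,Y) + (1-p)·q·π₁(B,X) + (1-p)·(1-q)·π₁(B,Y)
= 0.31·0.64·3 + 0.31·0.36·6 + 0.69·0.64·4 + 0.69·0.36·4
= 4.0248

E[P2] = 4.1564 (similar calculation)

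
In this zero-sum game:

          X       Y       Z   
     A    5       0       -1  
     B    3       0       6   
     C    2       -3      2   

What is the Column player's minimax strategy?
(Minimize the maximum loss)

Column should play Y, value = 0

Work:
Column player minimizes Row's maximum payoff:
Column X: max payoff to Row = 5
Column Y: max payoff to Row = 0
Column Z: max payoff to Row = 6
Minimum is 0, achieved by column Y.
Minimax strategy: Y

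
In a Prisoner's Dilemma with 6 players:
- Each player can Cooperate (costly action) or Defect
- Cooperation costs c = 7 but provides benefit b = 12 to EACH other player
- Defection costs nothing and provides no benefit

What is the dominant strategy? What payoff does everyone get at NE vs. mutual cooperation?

Dominant: Defect; NE payoff = 0; Coop payoff = 53

Work:
Defect dominates (saves cost c = 7, benefit to others is external)
NE: All defect → everyone gets 0
If all cooperate: each receives (5)×12 - 7 = 53
Social dilemma: 53 > 0 but NE gives 0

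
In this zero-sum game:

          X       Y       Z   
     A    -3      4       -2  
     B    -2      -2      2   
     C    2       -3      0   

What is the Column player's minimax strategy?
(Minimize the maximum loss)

Column should play X or Z (all achieve the minimum), value = 2

Work:
Column player minimizes Row's maximum payoff:
Column X: max payoff to Row = 2
Column Y: max payoff to Row = 4
Column Z: max payoff to Row = 2
Minimum is 2, achieved by columns X, Z (tied).
Each of X or Z is a minimax strategy.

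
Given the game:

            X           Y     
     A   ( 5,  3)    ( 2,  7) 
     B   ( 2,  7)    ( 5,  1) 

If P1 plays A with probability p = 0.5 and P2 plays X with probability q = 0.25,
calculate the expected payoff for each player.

E[P1] = 3.5, E[P2] = 4.25

Work:
E[P1] = p·q·π₁(A,X) + p·(1-q)·π₁(A,Y) + (1-p)·q·π₁(B,X) + (1-p)·(1-q)·π₁(B,Y)
= 0.5·0.25·5 + 0.5·0.75·2 + 0.5·0.25·2 + 0.5·0.75·5
= 3.5

E[P2] = 4.25 (similar calculation)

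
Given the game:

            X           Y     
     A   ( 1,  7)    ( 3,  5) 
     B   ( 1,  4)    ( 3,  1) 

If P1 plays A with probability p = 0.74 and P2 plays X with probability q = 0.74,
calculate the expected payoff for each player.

E[P1] = 1.52, E[P2] = 5.6324

Work:
E[P1] = p·q·π₁(A,X) + p·(1-q)·π₁(A,Y) + (1-p)·q·π₁(B,X) + (1-p)·(1-q)·π₁(B,Y)
= 0.74·0.74·1 + 0.74·0.26·3 + 0.26·0.74·1 + 0.26·0.26·3
= 1.52

E[P2] = 5.6324 (similar calculation)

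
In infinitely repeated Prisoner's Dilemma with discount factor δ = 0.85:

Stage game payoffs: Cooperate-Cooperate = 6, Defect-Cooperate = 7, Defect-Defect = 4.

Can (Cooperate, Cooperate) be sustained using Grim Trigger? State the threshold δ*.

δ* = 0.3333; since δ = 0.85 ≥ 0.3333, cooperation can be sustained

Work:
For Grim Trigger:
Cooperate forever: 6/(1-δ)
Defect then punished: 7 + 4·δ/(1-δ)
Need: 6/(1-δ) ≥ 7 + 4·δ/(1-δ)
Solving: δ ≥ (T-R)/(T-P) = (7-6)/(7-4) = 0.3333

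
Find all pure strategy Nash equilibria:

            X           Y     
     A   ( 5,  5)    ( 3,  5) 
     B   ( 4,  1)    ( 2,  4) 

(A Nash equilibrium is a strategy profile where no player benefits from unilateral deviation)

Nash equilibrium: (A, X), (A, Y)

Work:
Best responses:
  P1 vs X: payoffs [5, 4] → best response A (payoff 5)
  P1 vs Y: payoffs [3, 2] → best response A (payoff 3)
  P2 vs A: payoffs [5, 5] → best response X/Y (payoff 5)
  P2 vs B: payoffs [1, 4] → best response Y (payoff 4)
Mutual best responses: (A,X), (A,Y) → Nash equilibria.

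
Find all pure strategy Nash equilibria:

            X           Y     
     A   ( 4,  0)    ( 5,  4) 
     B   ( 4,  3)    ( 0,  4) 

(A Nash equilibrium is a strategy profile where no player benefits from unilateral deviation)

Nash equilibrium: (A, Y)

Work:
Best responses:
  P1 vs X: payoffs [4, 4] → best response A/B (payoff 4)
  P1 vs Y: payoffs [5, 0] → best response A (payoff 5)
  P2 vs A: payoffs [0, 4] → best response Y (payoff 4)
  P2 vs B: payoffs [3, 4] → best response Y (payoff 4)
Mutual best responses: (A,Y) → Nash equilibria.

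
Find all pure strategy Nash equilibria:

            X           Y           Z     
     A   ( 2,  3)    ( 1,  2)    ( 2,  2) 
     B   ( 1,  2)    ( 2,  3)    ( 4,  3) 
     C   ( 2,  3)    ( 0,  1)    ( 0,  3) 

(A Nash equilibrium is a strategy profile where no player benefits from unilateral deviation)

Nash equilibrium: (A, X), (B, Y), (B, Z), (C, X)

Work:
Best responses:
  P1 vs X: payoffs [2, 1, 2] → best response A/C (payoff 2)
  P1 vs Y: payoffs [1, 2, 0] → best response B (payoff 2)
  P1 vs Z: payoffs [2, 4, 0] → best response B (payoff 4)
  P2 vs A: payoffs [3, 2, 2] → best response X (payoff 3)
  P2 vs B: payoffs [2, 3, 3] → best response Y/Z (payoff 3)
  P2 vs C: payoffs [3, 1, 3] → best response X/Z (payoff 3)
Mutual best responses: (A,X), (B,Y), (B,Z), (C,X) → Nash equilibria.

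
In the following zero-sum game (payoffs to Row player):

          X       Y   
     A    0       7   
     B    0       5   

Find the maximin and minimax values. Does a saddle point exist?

Maximin = 0, Minimax = 0, Saddle: True

Work:
Row minimums: [0, 0] → maximin = 0
Column maximums: [0, 7] → minimax = 0
Saddle point exists! Game value = 0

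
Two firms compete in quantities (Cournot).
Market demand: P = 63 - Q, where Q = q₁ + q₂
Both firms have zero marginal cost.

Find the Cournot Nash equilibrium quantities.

q₁* = q₂* = 21.0; P* = 21.0

Work:
Profit: π_i = P·q_i = (a - q_i - q_j)·q_i
FOC: ∂π_i/∂q_i = a - 2q_i - q_j = 0
Reaction function: q_i = (63 - q_j)/2
Symmetry: q* = 63/3 = 21.0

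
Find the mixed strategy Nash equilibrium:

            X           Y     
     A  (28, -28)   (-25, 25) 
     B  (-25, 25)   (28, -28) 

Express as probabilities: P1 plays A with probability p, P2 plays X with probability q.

p = 0.5, q = 0.5

Work:
Find probabilities that make opponent indifferent:
P2 chooses q to make P1 indifferent between A and B
P1 chooses p to make P2 indifferent between X and Y
Mixed NE: P1 plays (A: 0.5, B: 0.5), P2 plays (X: 0.5, Y: 0.5)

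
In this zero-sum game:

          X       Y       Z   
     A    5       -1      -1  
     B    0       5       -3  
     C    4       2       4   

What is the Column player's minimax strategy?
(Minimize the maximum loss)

Column should play Z, value = 4

Work:
Column player minimizes Row's maximum payoff:
Column X: max payoff to Row = 5
Column Y: max payoff to Row = 5
Column Z: max payoff to Row = 4
Minimum is 4, achieved by column Z.
Minimax strategy: Z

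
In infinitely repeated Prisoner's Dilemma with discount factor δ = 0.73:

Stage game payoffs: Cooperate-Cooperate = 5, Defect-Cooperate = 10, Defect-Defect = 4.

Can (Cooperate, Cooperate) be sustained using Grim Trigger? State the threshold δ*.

δ* = 0.8333; since δ = 0.73 < 0.8333, cooperation cannot be sustained

Work:
For Grim Trigger:
Cooperate forever: 5/(1-δ)
Defect then punished: 10 + 4·δ/(1-δ)
Need: 5/(1-δ) ≥ 10 + 4·δ/(1-δ)
Solving: δ ≥ (T-R)/(T-P) = (10-5)/(10-4) = 0.8333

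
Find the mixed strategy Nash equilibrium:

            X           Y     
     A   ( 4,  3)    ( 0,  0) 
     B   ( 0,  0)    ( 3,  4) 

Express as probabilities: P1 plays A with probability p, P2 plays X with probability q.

p = 0.5714, q = 0.4286

Work:
Find probabilities that make opponent indifferent:
P2 chooses q to make P1 indifferent between A and B
P1 chooses p to make P2 indifferent between X and Y
Mixed NE: P1 plays (A: 0.5714, B: 0.4286), P2 plays (X: 0.4286, Y: 0.5714)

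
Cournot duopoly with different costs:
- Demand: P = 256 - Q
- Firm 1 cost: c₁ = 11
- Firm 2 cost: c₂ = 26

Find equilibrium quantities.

q₁* = 86.67, q₂* = 71.67

Work:
Reaction: q₁ = (256 - 11 - q₂)/2
Reaction: q₂ = (256 - 26 - q₁)/2
Solve simultaneously:
q₁* = (256 - 2×11 + 26)/3 = 86.67
q₂* = (256 - 2×26 + 11)/3 = 71.67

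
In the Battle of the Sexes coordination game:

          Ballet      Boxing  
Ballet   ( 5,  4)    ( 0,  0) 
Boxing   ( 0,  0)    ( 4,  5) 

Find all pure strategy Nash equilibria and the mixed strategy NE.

Pure NE: (Ballet, Ballet) and (Boxing, Boxing); Mixed NE: p = 0.5556, q = 0.4444

Work:
Check pure NE:
(Ballet, Ballet): (5, 4) - no unilateral deviation beneficial
(Boxing, Boxing): (4, 5) - no unilateral deviation beneficial
Mixed NE: P1 plays Ballet with p = 0.5556, P2 plays Ballet with q = 0.4444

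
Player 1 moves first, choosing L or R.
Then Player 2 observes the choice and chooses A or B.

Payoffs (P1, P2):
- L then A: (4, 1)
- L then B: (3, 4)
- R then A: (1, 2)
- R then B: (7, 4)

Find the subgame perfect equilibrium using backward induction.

P1 plays R, P2 plays B after L and B after R; Payoff (7, 4)

Work:
Backward induction:
After L: P2 chooses B → P1 gets 3
After R: P2 chooses B → P1 gets 7
P1 chooses R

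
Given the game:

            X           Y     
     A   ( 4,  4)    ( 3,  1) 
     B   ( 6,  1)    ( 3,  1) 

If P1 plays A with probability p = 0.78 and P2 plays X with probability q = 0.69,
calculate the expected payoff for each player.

E[P1] = 3.9936, E[P2] = 2.6146

Work:
E[P1] = p·q·π₁(A,X) + p·(1-q)·π₁(A,Y) + (1-p)·q·π₁(B,X) + (1-p)·(1-q)·π₁(B,Y)
= 0.78·0.69·4 + 0.78·0.31·3 + 0.22·0.69·6 + 0.22·0.31·3
= 3.9936

E[P2] = 2.6146 (similar calculation)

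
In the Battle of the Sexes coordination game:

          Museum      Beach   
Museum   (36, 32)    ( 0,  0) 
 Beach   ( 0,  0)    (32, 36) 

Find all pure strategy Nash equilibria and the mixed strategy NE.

Pure NE: (Museum, Museum) and (Beach, Beach); Mixed NE: p = 0.5294, q = 0.4706

Work:
Check pure NE:
(Museum, Museum): (36, 32) - no unilateral deviation beneficial
(Beach, Beach): (32, 36) - no unilateral deviation beneficial
Mixed NE: P1 plays Museum with p = 0.5294, P2 plays Museum with q = 0.4706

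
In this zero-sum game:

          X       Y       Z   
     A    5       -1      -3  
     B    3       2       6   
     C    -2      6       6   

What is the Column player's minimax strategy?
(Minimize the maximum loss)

Column should play X, value = 5

Work:
Column player minimizes Row's maximum payoff:
Column X: max payoff to Row = 5
Column Y: max payoff to Row = 6
Column Z: max payoff to Row = 6
Minimum is 5, achieved by column X.
Minimax strategy: X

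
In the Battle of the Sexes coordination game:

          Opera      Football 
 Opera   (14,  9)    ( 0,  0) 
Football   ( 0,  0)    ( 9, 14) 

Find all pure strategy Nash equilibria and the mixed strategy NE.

Pure NE: (Opera, Opera) and (Football, Football); Mixed NE: p = 0.6087, q = 0.3913

Work:
Check pure NE:
(Opera, Opera): (14, 9) - no unilateral deviation beneficial
(Football, Football): (9, 14) - no unilateral deviation beneficial
Mixed NE: P1 plays Opera with p = 0.6087, P2 plays Opera with q = 0.3913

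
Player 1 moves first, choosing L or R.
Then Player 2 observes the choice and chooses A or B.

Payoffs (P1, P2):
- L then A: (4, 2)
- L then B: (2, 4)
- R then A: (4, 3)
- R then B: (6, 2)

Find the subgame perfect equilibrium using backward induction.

P1 plays R, P2 plays B after L and A after R; Payoff (4, 3)

Work:
Backward induction:
After L: P2 chooses B → P1 gets 2
After R: P2 chooses A → P1 gets 4
P1 chooses R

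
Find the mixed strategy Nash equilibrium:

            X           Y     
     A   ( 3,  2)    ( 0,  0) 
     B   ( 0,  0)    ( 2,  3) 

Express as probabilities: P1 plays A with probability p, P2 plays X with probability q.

p = 0.6, q = 0.4

Work:
Find probabilities that make opponent indifferent:
P2 chooses q to make P1 indifferent between A and B
P1 chooses p to make P2 indifferent between X and Y
Mixed NE: P1 plays (A: 0.6, B: 0.4), P2 plays (X: 0.4, Y: 0.6)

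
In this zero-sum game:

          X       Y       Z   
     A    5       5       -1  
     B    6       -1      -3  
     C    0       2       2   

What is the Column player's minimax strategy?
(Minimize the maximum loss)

Column should play Z, value = 2

Work:
Column player minimizes Row's maximum payoff:
Column X: max payoff to Row = 6
Column Y: max payoff to Row = 5
Column Z: max payoff to Row = 2
Minimum is 2, achieved by column Z.
Minimax strategy: Z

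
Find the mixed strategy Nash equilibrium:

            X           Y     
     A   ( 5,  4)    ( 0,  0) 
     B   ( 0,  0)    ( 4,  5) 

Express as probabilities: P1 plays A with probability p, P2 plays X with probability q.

p = 0.5556, q = 0.4444

Work:
Find probabilities that make opponent indifferent:
P2 chooses q to make P1 indifferent between A and B
P1 chooses p to make P2 indifferent between X and Y
Mixed NE: P1 plays (A: 0.5556, B: 0.4444), P2 plays (X: 0.4444, Y: 0.5556)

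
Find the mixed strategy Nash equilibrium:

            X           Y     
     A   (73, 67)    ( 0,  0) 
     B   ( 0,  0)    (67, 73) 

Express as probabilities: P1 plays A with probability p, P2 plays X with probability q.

p = 0.5214, q = 0.4786

Work:
Find probabilities that make opponent indifferent:
P2 chooses q to make P1 indifferent between A and B
P1 chooses p to make P2 indifferent between X and Y
Mixed NE: P1 plays (A: 0.5214, B: 0.4786), P2 plays (X: 0.4786, Y: 0.5214)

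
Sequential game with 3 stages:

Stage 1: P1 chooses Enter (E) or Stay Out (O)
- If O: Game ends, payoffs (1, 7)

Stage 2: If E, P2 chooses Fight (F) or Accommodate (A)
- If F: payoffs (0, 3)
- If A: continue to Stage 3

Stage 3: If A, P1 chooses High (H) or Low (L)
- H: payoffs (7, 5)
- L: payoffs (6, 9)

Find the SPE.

SPE: (E, A, H); Outcome (7, 5)

Work:
Stage 3: P1 chooses H (7 vs 6)
Stage 2: P2: F->3, A->5 (anticipating H). Choose A
Stage 1: P1: O->1, E->7 (anticipating A, H). Choose E
SPE path: E -> A -> H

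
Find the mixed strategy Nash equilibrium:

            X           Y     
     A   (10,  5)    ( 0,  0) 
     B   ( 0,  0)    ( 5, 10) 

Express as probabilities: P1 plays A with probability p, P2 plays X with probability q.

p = 0.6667, q = 0.3333

Work:
Find probabilities that make opponent indifferent:
P2 chooses q to make P1 indifferent between A and B
P1 chooses p to make P2 indifferent between X and Y
Mixed NE: P1 plays (A: 0.6667, B: 0.3333), P2 plays (X: 0.3333, Y: 0.6667)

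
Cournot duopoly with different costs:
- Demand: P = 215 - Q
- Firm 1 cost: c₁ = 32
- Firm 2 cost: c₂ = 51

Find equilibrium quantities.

q₁* = 67.33, q₂* = 48.33

Work:
Reaction: q₁ = (215 - 32 - q₂)/2
Reaction: q₂ = (215 - 51 - q₁)/2
Solve simultaneously:
q₁* = (215 - 2×32 + 51)/3 = 67.33
q₂* = (215 - 2×51 + 32)/3 = 48.33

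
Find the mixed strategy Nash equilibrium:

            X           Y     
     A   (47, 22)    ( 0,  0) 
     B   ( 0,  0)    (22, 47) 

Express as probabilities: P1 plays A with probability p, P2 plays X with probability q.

p = 0.6812, q = 0.3188

Work:
Find probabilities that make opponent indifferent:
P2 chooses q to make P1 indifferent between A and B
P1 chooses p to make P2 indifferent between X and Y
Mixed NE: P1 plays (A: 0.6812, B: 0.3188), P2 plays (X: 0.3188, Y: 0.6812)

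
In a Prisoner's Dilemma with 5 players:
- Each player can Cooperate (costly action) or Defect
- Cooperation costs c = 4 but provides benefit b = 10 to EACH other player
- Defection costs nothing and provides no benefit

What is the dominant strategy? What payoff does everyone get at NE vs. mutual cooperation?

Dominant: Defect; NE payoff = 0; Coop payoff = 36

Work:
Defect dominates (saves cost c = 4, benefit to others is external)
NE: All defect → everyone gets 0
If all cooperate: each receives (4)×10 - 4 = 36
Social dilemma: 36 > 0 but NE gives 0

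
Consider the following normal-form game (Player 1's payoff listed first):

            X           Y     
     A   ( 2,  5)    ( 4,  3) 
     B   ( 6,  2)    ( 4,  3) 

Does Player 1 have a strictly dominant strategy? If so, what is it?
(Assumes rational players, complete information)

No strictly dominant strategy exists for Player 1

Work:
A strategy strictly dominates another if it gives a strictly higher payoff against every opponent action. Compare each pair of P1's strategies column-by-column:
  A vs B: [2 vs 6, 4 vs 4] → A does not strictly dominate B (column X: 2 ≤ 6)
  B vs A: [6 vs 2, 4 vs 4] → B does not strictly dominate A (column Y: 4 ≤ 4)
No single strategy strictly dominates all others → no strictly dominant strategy.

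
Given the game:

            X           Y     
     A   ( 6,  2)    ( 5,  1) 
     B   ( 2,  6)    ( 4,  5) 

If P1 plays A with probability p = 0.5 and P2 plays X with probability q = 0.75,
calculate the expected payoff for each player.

E[P1] = 4.125, E[P2] = 3.75

Work:
E[P1] = p·q·π₁(A,X) + p·(1-q)·π₁(A,Y) + (1-p)·q·π₁(B,X) + (1-p)·(1-q)·π₁(B,Y)
= 0.5·0.75·6 + 0.5·0.25·5 + 0.5·0.75·2 + 0.5·0.25·4
= 4.125

E[P2] = 3.75 (similar calculation)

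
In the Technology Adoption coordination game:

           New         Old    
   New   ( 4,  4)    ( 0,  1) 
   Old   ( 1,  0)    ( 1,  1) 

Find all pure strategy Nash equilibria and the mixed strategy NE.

Pure NE: (New, New) and (Old, Old); Mixed NE: p = 0.25, q = 0.25

Work:
Check pure NE:
(New, New): (4, 4) - no unilateral deviation beneficial
(Old, Old): (1, 1) - no unilateral deviation beneficial
Mixed NE: P1 plays New with p = 0.25, P2 plays New with q = 0.25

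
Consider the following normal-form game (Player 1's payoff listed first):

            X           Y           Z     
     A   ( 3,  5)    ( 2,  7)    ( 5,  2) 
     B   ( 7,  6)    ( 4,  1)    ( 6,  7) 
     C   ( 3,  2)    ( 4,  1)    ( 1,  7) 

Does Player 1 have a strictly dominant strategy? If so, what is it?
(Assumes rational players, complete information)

No strictly dominant strategy exists for Player 1

Work:
A strategy strictly dominates another if it gives a strictly higher payoff against every opponent action. Compare each pair of P1's strategies column-by-column:
  A vs B: [3 vs 7, 2 vs 4, 5 vs 6] → A does not strictly dominate B (column X: 3 ≤ 7)
  A vs C: [3 vs 3, 2 vs 4, 5 vs 1] → A does not strictly dominate C (column X: 3 ≤ 3)
  B vs A: [7 vs 3, 4 vs 2, 6 vs 5] → B strictly dominates A
  B vs C: [7 vs 3, 4 vs 4, 6 vs 1] → B does not strictly dominate C (column Y: 4 ≤ 4)
  C vs A: [3 vs 3, 4 vs 2, 1 vs 5] → C does not strictly dominate A (column X: 3 ≤ 3)
  C vs B: [3 vs 7, 4 vs 4, 1 vs 6] → C does not strictly dominate B (column X: 3 ≤ 7)
No single strategy strictly dominates all others → no strictly dominant strategy.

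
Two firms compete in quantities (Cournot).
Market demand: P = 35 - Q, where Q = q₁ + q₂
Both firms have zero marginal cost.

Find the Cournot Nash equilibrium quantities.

q₁* = q₂* = 11.67; P* = 11.67

Work:
Profit: π_i = P·q_i = (a - q_i - q_j)·q_i
FOC: ∂π_i/∂q_i = a - 2q_i - q_j = 0
Reaction function: q_i = (35 - q_j)/2
Symmetry: q* = 35/3 = 11.67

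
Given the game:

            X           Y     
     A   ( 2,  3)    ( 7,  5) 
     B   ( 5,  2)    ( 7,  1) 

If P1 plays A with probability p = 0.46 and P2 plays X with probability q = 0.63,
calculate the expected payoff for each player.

E[P1] = 4.8706, E[P2] = 2.6006

Work:
E[P1] = p·q·π₁(A,X) + p·(1-q)·π₁(A,Y) + (1-p)·q·π₁(B,X) + (1-p)·(1-q)·π₁(B,Y)
= 0.46·0.63·2 + 0.46·0.37·7 + 0.54·0.63·5 + 0.54·0.37·7
= 4.8706

E[P2] = 2.6006 (similar calculation)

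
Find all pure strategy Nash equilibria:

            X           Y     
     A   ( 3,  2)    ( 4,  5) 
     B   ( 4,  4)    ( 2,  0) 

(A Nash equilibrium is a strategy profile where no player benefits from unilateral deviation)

Nash equilibrium: (A, Y), (B, X)

Work:
Best responses:
  P1 vs X: payoffs [3, 4] → best response B (payoff 4)
  P1 vs Y: payoffs [4, 2] → best response A (payoff 4)
  P2 vs A: payoffs [2, 5] → best response Y (payoff 5)
  P2 vs B: payoffs [4, 0] → best response X (payoff 4)
Mutual best responses: (A,Y), (B,X) → Nash equilibria.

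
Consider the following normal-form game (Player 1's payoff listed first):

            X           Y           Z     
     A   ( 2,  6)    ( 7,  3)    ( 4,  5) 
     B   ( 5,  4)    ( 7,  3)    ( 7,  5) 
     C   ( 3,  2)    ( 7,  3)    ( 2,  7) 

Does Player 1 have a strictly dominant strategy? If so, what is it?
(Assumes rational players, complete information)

No strictly dominant strategy exists for Player 1

Work:
A strategy strictly dominates another if it gives a strictly higher payoff against every opponent action. Compare each pair of P1's strategies column-by-column:
  A vs B: [2 vs 5, 7 vs 7, 4 vs 7] → A does not strictly dominate B (column X: 2 ≤ 5)
  A vs C: [2 vs 3, 7 vs 7, 4 vs 2] → A does not strictly dominate C (column X: 2 ≤ 3)
  B vs A: [5 vs 2, 7 vs 7, 7 vs 4] → B does not strictly dominate A (column Y: 7 ≤ 7)
  B vs C: [5 vs 3, 7 vs 7, 7 vs 2] → B does not strictly dominate C (column Y: 7 ≤ 7)
  C vs A: [3 vs 2, 7 vs 7, 2 vs 4] → C does not strictly dominate A (column Y: 7 ≤ 7)
  C vs B: [3 vs 5, 7 vs 7, 2 vs 7] → C does not strictly dominate B (column X: 3 ≤ 5)
No single strategy strictly dominates all others → no strictly dominant strategy.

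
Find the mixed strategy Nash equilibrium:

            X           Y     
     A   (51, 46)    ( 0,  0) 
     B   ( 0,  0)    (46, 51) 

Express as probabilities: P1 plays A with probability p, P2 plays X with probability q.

p = 0.5258, q = 0.4742

Work:
Find probabilities that make opponent indifferent:
P2 chooses q to make P1 indifferent between A and B
P1 chooses p to make P2 indifferent between X and Y
Mixed NE: P1 plays (A: 0.5258, B: 0.4742), P2 plays (X: 0.4742, Y: 0.5258)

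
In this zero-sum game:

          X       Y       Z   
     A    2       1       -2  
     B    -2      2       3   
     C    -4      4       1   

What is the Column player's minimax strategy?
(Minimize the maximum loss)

Column should play X, value = 2

Work:
Column player minimizes Row's maximum payoff:
Column X: max payoff to Row = 2
Column Y: max payoff to Row = 4
Column Z: max payoff to Row = 3
Minimum is 2, achieved by column X.
Minimax strategy: X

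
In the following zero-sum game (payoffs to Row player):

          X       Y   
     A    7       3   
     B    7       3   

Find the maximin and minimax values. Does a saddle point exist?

Maximin = 3, Minimax = 3, Saddle: True

Work:
Row minimums: [3, 3] → maximin = 3
Column maximums: [7, 3] → minimax = 3
Saddle point exists! Game value = 3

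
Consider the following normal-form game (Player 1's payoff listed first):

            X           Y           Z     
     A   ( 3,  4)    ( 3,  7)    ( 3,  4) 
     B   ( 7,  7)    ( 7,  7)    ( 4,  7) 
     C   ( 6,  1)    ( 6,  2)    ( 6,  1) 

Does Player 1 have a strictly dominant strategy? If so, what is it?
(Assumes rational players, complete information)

No strictly dominant strategy exists for Player 1

Work:
A strategy strictly dominates another if it gives a strictly higher payoff against every opponent action. Compare each pair of P1's strategies column-by-column:
  A vs B: [3 vs 7, 3 vs 7, 3 vs 4] → A does not strictly dominate B (column X: 3 ≤ 7)
  A vs C: [3 vs 6, 3 vs 6, 3 vs 6] → A does not strictly dominate C (column X: 3 ≤ 6)
  B vs A: [7 vs 3, 7 vs 3, 4 vs 3] → B strictly dominates A
  B vs C: [7 vs 6, 7 vs 6, 4 vs 6] → B does not strictly dominate C (column Z: 4 ≤ 6)
  C vs A: [6 vs 3, 6 vs 3, 6 vs 3] → C strictly dominates A
  C vs B: [6 vs 7, 6 vs 7, 6 vs 4] → C does not strictly dominate B (column X: 6 ≤ 7)
No single strategy strictly dominates all others → no strictly dominant strategy.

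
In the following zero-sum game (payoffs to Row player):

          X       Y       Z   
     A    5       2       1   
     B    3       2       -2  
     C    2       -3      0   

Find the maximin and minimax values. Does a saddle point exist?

Maximin = 1, Minimax = 1, Saddle: True

Work:
Row minimums: [1, -2, -3] → maximin = 1
Column maximums: [5, 2, 1] → minimax = 1
Saddle point exists! Game value = 1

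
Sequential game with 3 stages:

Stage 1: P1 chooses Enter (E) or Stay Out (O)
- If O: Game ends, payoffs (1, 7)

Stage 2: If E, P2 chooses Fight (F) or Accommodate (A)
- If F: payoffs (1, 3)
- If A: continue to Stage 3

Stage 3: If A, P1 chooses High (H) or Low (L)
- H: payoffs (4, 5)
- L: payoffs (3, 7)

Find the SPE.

SPE: (E, A, H); Outcome (4, 5)

Work:
Stage 3: P1 chooses H (4 vs 3)
Stage 2: P2: F->3, A->5 (anticipating H). Choose A
Stage 1: P1: O->1, E->4 (anticipating A, H). Choose E
SPE path: E -> A -> H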